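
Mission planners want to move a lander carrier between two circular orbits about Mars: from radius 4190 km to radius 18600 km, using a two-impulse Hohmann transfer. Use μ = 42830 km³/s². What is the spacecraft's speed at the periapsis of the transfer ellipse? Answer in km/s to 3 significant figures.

The Hohmann ellipse has a_t = (r₁ + r₂)/2 = 11395 km.
The periapsis of the transfer ellipse is at r = 4190 km.
Applying v² = μ(2/r − 1/a_t): v = 4.085 km/s.

v = 4.08 km/s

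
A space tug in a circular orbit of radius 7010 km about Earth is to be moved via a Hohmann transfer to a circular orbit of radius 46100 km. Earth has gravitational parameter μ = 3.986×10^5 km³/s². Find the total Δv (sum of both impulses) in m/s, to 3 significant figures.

Δv = 3820 m/s

Transfer-ellipse semi-major axis a_t = (r₁ + r₂)/2 = (7010 + 46100)/2 = 26555 km.
Circular speed at r₁: v₁ = √(μ/r₁) = √(3.986×10^5/7010) = 7.540665 km/s.
On the transfer ellipse at r₁, vis-viva equation gives v_p = √[μ(2/r₁ − 1/a_t)] = 9.935436 km/s.
First burn Δv₁ = |v_p − v₁| = 2.39477 km/s.
Circular speed at r₂: v₂ = √(μ/r₂) = 2.94048 km/s.
Transfer-orbit speed at r₂: v_a = √[μ(2/r₂ − 1/a_t)] = 1.51079 km/s.
Second burn Δv₂ = |v₂ − v_a| = 1.42969 km/s.
Δv = Δv₁ + Δv₂ = 2.39477 + 1.42969 = 3.824 km/s.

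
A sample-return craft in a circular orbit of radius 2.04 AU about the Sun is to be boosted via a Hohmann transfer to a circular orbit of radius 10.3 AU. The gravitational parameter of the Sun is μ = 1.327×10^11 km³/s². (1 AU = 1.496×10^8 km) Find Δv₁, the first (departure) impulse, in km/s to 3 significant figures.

Δv₁ = 6.09 km/s

In km: r₁ = 2.04 × 1.496×10^8 = 3.05184×10^8 km; r₂ = 10.3 × 1.496×10^8 = 1.54088×10^9 km.
The Hohmann ellipse has a_t = (r₁ + r₂)/2 = 9.23032×10^8 km.
Circular speed at r = 3.05184×10^8 km: v_c = √(μ/r) = 20.85 km/s.
Transfer-orbit speed at the same r (vis-viva, a = a_t): v_t = √[μ(2/r − 1/a_t)] = 26.94 km/s.
Δv₁ = |v_t − v_c| = |26.94 − 20.85| = 6.090 km/s.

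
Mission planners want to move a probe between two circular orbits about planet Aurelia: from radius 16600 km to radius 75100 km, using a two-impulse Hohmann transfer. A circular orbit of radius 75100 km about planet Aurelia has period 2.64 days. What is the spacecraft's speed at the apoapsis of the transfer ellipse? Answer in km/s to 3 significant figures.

From Kepler's third law T² = 4π²r³/μ at r = 75100 km, T = 2.64 days = 2.64 × 86400 s = 2.28096×10^5 s: μ = 4π²r³/T² = 3.21399×10^5 km³/s².
The Hohmann ellipse has a_t = (r₁ + r₂)/2 = 45850 km.
The apoapsis of the transfer ellipse is at r = 75100 km.
Vis-viva: v = √[μ(2/r − 1/a_t)] = √[3.21399×10^5 × (2/75100 − 1/45850)] = 1.245 km/s.

v = 1.24 km/s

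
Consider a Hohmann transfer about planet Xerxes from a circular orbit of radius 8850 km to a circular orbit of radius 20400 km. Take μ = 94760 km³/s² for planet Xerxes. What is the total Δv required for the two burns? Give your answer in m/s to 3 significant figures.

Δv = 1070 m/s

Semi-major axis of the transfer orbit: a_t = (8850 + 20400)/2 = 14625 km.
At r₁ the circular-orbit speed is v₁ = √(μ/r₁) = 3.2722 km/s.
Transfer-orbit speed at r₁ (v² = μ(2/r − 1/a)): v_p = √[μ(2/r₁ − 1/a_t)] = 3.8646 km/s.
First burn Δv₁ = |v_p − v₁| = 0.5924 km/s.
Circular speed at r₂: v₂ = √(μ/r₂) = 2.15525 km/s.
Transfer-orbit speed at r₂: v_a = √[μ(2/r₂ − 1/a_t)] = 1.67657 km/s.
Second burn Δv₂ = |v₂ − v_a| = 0.4787 km/s.
Total Δv = Δv₁ + Δv₂ = 1.071 km/s.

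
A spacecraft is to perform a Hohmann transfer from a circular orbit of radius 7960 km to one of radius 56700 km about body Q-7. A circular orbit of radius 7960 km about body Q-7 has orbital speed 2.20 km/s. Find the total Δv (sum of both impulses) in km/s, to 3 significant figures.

Δv = 1.13 km/s

From the circular-orbit relation v² = μ/r at r = 7960 km: μ = v²r = (2.20)² × 7960 = 38526.4 km³/s².
The Hohmann ellipse has a_t = (r₁ + r₂)/2 = 32330 km.
Circular speed at r₁: v₁ = √(μ/r₁) = √(38526.4/7960) = 2.2000 km/s.
Transfer-orbit speed at r₁ (vis-viva): v_p = √[μ(2/r₁ − 1/a_t)] = 2.9135 km/s.
First burn Δv₁ = |v_p − v₁| = 0.7135 km/s.
Circular speed at r₂: v₂ = √(μ/r₂) = 0.8243 km/s.
Transfer-orbit speed at r₂: v_a = √[μ(2/r₂ − 1/a_t)] = 0.4090 km/s.
Second burn Δv₂ = |v₂ − v_a| = 0.4153 km/s.
Δv = Δv₁ + Δv₂ = 0.7135 + 0.4153 = 1.129 km/s.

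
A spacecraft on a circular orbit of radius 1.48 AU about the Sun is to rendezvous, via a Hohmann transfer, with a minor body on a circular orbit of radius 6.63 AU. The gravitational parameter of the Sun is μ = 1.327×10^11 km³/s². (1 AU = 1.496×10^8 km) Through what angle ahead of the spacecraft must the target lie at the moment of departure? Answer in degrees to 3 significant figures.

φ = 93.9°

In km: r₁ = 1.48 × 1.496×10^8 = 2.21408×10^8 km; r₂ = 6.63 × 1.496×10^8 = 9.91848×10^8 km.
The Hohmann ellipse has a_t = (r₁ + r₂)/2 = 6.06628×10^8 km.
Transfer time t = π√(a_t³/μ) = 1.28854×10^8 s.
The target's mean motion on its circular orbit is ω₂ = √(μ/r₂³) = 1.16619×10^-8 rad/s.
Angle swept by the target during transfer: ω₂·t = 1.5027 rad = 86.10°.
The spacecraft traverses 180° on the transfer ellipse, so the target must lead by 180° − 86.10° = 93.9°.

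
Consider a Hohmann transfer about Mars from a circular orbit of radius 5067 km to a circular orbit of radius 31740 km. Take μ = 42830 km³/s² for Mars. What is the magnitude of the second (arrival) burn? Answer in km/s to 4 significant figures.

Transfer-ellipse semi-major axis a_t = (r₁ + r₂)/2 = (5067 + 31740)/2 = 18403.5 km.
On the circular orbit at r = 31740 km, v_c = √(μ/r) = 1.1616 km/s.
Transfer-orbit speed at the same r (vis-viva, a = a_t): v_t = √[μ(2/r − 1/a_t)] = 0.60953 km/s.
Δv₂ = |v_t − v_c| = |0.60953 − 1.1616| = 0.5521 km/s.

Δv₂ = 0.5521 km/s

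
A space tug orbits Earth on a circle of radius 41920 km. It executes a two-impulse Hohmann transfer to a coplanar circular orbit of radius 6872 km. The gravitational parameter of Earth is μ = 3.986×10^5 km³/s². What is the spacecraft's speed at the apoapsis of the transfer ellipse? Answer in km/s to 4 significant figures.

v = 1.637 km/s

Semi-major axis of the transfer orbit: a_t = (41920 + 6872)/2 = 24396 km.
At apoapsis, r = 41920 km.
Applying v² = μ(2/r − 1/a_t): v = 1.637 km/s.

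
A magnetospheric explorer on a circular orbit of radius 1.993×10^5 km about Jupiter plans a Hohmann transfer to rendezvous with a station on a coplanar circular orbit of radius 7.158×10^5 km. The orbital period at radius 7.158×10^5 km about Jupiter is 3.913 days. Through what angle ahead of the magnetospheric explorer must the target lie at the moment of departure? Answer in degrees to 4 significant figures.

From Kepler's third law T² = 4π²r³/μ at r = 7.158×10^5 km, T = 3.913 days = 3.913 × 86400 s = 3.380832×10^5 s: μ = 4π²r³/T² = 1.26674×10^8 km³/s².
Transfer-ellipse semi-major axis a_t = (r₁ + r₂)/2 = (1.993×10^5 + 7.158×10^5)/2 = 4.5755×10^5 km.
The half-period of the transfer ellipse is t = π√(a_t³/μ) = 86390.1 s.
Target angular speed ω₂ = √(μ/r₂³) = 1.85847×10^-5 rad/s.
Angle swept by the target during transfer: ω₂·t = 1.6055 rad = 91.99°.
Arrival is 180° from departure on the ellipse, so φ = 180° − 91.99° = 88.01°.

φ = 88.01°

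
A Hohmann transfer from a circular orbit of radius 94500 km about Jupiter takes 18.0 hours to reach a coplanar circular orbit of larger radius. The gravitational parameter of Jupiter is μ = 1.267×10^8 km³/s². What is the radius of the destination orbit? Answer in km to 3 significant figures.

Transfer time t = 18.0 hours = 64800 s, and t = π√(a_t³/μ).
So a_t = (μ t²/π²)^(1/3) = (1.267×10^8 × (64800)² / π²)^(1/3) = 3.7775×10^5 km.
Since a_t = (r₁ + r₂)/2, r₂ = 2a_t − r₁ = 2×3.7775×10^5 − 94500 = 6.610×10^5 km.

r₂ = 6.61×10^5 km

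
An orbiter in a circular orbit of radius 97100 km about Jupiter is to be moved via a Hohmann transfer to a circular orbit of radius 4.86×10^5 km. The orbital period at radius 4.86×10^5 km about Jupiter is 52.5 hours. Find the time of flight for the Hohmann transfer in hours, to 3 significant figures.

From Kepler's third law T² = 4π²r³/μ at r = 4.86×10^5 km, T = 52.5 hours = 52.5 × 3600 s = 1.890×10^5 s: μ = 4π²r³/T² = 1.26866×10^8 km³/s².
The Hohmann ellipse has a_t = (r₁ + r₂)/2 = 2.9155×10^5 km.
Half the transfer-orbit period gives t = π√(a_t³/μ) = 43910 s.
Converting: 43910 s ÷ 3600 s/hour = 12.2 hours.

t = 12.2 hours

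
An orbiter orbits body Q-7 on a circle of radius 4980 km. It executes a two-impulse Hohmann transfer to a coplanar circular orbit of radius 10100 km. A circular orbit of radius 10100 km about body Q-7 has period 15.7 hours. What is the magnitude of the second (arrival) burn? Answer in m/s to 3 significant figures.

Δv₂ = 210 m/s

From Kepler's third law T² = 4π²r³/μ at r = 10100 km, T = 15.7 hours = 15.7 × 3600 s = 56520 s: μ = 4π²r³/T² = 12732.7 km³/s².
The Hohmann ellipse has a_t = (r₁ + r₂)/2 = 7540 km.
Circular speed at r = 10100 km: v_c = √(μ/r) = 1.1228 km/s.
Transfer-orbit speed at the same r (vis-viva, a = a_t): v_t = √[μ(2/r − 1/a_t)] = 0.91249 km/s.
Δv₂ = |v_t − v_c| = |0.91249 − 1.1228| = 0.2103 km/s.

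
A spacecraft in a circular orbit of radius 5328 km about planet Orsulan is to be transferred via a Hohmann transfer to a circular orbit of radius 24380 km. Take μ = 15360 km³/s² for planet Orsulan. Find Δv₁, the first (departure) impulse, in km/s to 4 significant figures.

Transfer-ellipse semi-major axis a_t = (r₁ + r₂)/2 = (5328 + 24380)/2 = 14854 km.
On the circular orbit at r = 5328 km, v_c = √(μ/r) = 1.6979 km/s.
Transfer-orbit speed at the same r (vis-viva, a = a_t): v_t = √[μ(2/r − 1/a_t)] = 2.1752 km/s.
Δv₁ = |v_t − v_c| = |2.1752 − 1.6979| = 0.4773 km/s.

Δv₁ = 0.4773 km/s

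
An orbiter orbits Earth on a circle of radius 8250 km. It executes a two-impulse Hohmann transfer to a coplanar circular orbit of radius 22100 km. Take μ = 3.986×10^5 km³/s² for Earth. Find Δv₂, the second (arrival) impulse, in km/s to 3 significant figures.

The Hohmann ellipse has a_t = (r₁ + r₂)/2 = 15175 km.
Circular speed at r = 22100 km: v_c = √(μ/r) = 4.247 km/s.
Transfer-orbit speed at the same r (vis-viva, a = a_t): v_t = √[μ(2/r − 1/a_t)] = 3.131 km/s.
Δv₂ = |v_t − v_c| = |3.131 − 4.247| = 1.116 km/s.

Δv₂ = 1.12 km/s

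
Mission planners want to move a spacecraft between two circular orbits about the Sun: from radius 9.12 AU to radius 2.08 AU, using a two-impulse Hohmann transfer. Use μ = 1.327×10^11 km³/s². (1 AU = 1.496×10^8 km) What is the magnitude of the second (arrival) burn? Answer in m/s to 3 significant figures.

In km: r₁ = 9.12 × 1.496×10^8 = 1.364352×10^9 km; r₂ = 2.08 × 1.496×10^8 = 3.11168×10^8 km.
Transfer-ellipse semi-major axis a_t = (r₁ + r₂)/2 = (1.364352×10^9 + 3.11168×10^8)/2 = 8.3776×10^8 km.
On the circular orbit at r = 3.11168×10^8 km, v_c = √(μ/r) = 20.651 km/s.
Transfer-orbit speed at the same r (vis-viva, a = a_t): v_t = √[μ(2/r − 1/a_t)] = 26.354 km/s.
Δv₂ = |v_t − v_c| = |26.354 − 20.651| = 5.703 km/s.

Δv₂ = 5700 m/s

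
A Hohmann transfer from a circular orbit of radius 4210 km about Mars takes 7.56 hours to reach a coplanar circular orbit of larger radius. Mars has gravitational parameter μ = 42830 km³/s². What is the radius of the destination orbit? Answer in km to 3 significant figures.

Transfer time t = 7.56 hours = 27216 s, and t = π√(a_t³/μ).
So a_t = (μ t²/π²)^(1/3) = (42830 × (27216)² / π²)^(1/3) = 14758 km.
Since a_t = (r₁ + r₂)/2, r₂ = 2a_t − r₁ = 2×14758 − 4210 = 25306 km.

r₂ = 25300 km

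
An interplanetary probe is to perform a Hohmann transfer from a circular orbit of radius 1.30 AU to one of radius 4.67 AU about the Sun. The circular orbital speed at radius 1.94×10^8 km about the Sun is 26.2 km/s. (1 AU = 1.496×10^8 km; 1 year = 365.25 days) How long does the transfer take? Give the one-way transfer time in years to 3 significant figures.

From the circular-orbit relation v² = μ/r at r = 1.94×10^8 km: μ = v²r = (26.2)² × 1.94×10^8 = 1.33169×10^11 km³/s².
In km: r₁ = 1.30 × 1.496×10^8 = 1.9448×10^8 km; r₂ = 4.67 × 1.496×10^8 = 6.98632×10^8 km.
Transfer-ellipse semi-major axis a_t = (r₁ + r₂)/2 = (1.9448×10^8 + 6.98632×10^8)/2 = 4.46556×10^8 km.
Half the transfer-orbit period gives t = π√(a_t³/μ) = 8.124×10^7 s.
Converting: 8.124×10^7 s ÷ 3.15576×10^7 s/year (365.25 × 86400) = 2.57 years.

t = 2.57 years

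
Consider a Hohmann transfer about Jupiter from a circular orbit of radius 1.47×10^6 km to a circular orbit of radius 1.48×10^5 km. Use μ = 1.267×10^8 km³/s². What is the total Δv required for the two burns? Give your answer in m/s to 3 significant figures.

Transfer-ellipse semi-major axis a_t = (r₁ + r₂)/2 = (1.470×10^6 + 1.480×10^5)/2 = 8.090×10^5 km.
Circular speed at r₁: v₁ = √(μ/r₁) = √(1.267×10^8/1.470×10^6) = 9.284 km/s.
Transfer-orbit speed at r₁ (vis-viva): v_a = √[μ(2/r₁ − 1/a_t)] = 3.971 km/s.
First burn Δv₁ = |v_a − v₁| = 5.313 km/s.
Circular speed at r₂: v₂ = √(μ/r₂) = 29.26 km/s.
Transfer-orbit speed at r₂: v_p = √[μ(2/r₂ − 1/a_t)] = 39.44 km/s.
Second burn Δv₂ = |v₂ − v_p| = 10.18 km/s.
Δv = Δv₁ + Δv₂ = 5.313 + 10.18 = 15.49 km/s.

Δv = 15500 m/s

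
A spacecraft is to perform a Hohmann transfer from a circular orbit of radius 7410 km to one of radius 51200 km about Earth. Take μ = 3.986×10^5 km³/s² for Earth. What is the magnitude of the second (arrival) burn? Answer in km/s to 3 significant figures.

Δv₂ = 1.39 km/s

Semi-major axis of the transfer orbit: a_t = (7410 + 51200)/2 = 29305 km.
On the circular orbit at r = 51200 km, v_c = √(μ/r) = 2.790 km/s.
Transfer-orbit speed at the same r (vis-viva, a = a_t): v_t = √[μ(2/r − 1/a_t)] = 1.403 km/s.
Δv₂ = |v_t − v_c| = |1.403 − 2.790| = 1.387 km/s.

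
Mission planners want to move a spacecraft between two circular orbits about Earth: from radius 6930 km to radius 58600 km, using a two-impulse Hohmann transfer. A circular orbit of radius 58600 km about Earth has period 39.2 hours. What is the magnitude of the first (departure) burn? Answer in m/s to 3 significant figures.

From Kepler's third law T² = 4π²r³/μ at r = 58600 km, T = 39.2 hours = 39.2 × 3600 s = 1.4112×10^5 s: μ = 4π²r³/T² = 3.98910×10^5 km³/s².
Semi-major axis of the transfer orbit: a_t = (6930 + 58600)/2 = 32765 km.
Circular speed at r = 6930 km: v_c = √(μ/r) = 7.5870 km/s.
Transfer-orbit speed at the same r (vis-viva, a = a_t): v_t = √[μ(2/r − 1/a_t)] = 10.146 km/s.
Δv₁ = |v_t − v_c| = |10.146 − 7.5870| = 2.559 km/s.

Δv₁ = 2560 m/s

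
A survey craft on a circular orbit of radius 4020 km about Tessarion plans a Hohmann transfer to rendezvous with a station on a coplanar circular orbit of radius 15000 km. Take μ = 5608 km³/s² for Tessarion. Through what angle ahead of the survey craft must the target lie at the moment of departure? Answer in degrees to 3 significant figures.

φ = 89.1°

Transfer-ellipse semi-major axis a_t = (r₁ + r₂)/2 = (4020 + 15000)/2 = 9510 km.
The half-period of the transfer ellipse is t = π√(a_t³/μ) = 38910 s.
Target angular speed ω₂ = √(μ/r₂³) = 4.076×10^-5 rad/s.
Angle swept by the target during transfer: ω₂·t = 1.586 rad = 90.87°.
The survey craft traverses 180° on the transfer ellipse, so the target must lead by 180° − 90.87° = 89.1°.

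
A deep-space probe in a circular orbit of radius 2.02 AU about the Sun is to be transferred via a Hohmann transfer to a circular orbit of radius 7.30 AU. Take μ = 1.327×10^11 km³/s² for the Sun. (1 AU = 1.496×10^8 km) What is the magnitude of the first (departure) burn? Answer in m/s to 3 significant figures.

Δv₁ = 5270 m/s

In km: r₁ = 2.02 × 1.496×10^8 = 3.02192×10^8 km; r₂ = 7.30 × 1.496×10^8 = 1.09208×10^9 km.
The Hohmann ellipse has a_t = (r₁ + r₂)/2 = 6.97136×10^8 km.
Circular speed at r = 3.02192×10^8 km: v_c = √(μ/r) = 20.955 km/s.
Transfer-orbit speed at the same r (vis-viva, a = a_t): v_t = √[μ(2/r − 1/a_t)] = 26.228 km/s.
Δv₁ = |v_t − v_c| = |26.228 − 20.955| = 5.273 km/s.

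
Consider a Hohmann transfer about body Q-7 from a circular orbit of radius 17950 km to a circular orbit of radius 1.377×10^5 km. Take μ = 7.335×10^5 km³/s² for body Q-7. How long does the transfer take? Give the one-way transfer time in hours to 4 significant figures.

Transfer-ellipse semi-major axis a_t = (r₁ + r₂)/2 = (17950 + 1.377×10^5)/2 = 77825 km.
By Kepler's third law the transfer-orbit period is T = 2π√(a_t³/μ), so t = T/2 = 79640 s.
Converting: 79640 s ÷ 3600 s/hour = 22.12 hours.

t = 22.12 hours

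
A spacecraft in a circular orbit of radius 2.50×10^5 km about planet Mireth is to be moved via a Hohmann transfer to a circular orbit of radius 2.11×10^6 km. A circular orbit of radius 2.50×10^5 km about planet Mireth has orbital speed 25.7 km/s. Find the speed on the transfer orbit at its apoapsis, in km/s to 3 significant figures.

From the circular-orbit relation v² = μ/r at r = 2.50×10^5 km: μ = v²r = (25.7)² × 2.50×10^5 = 1.65122×10^8 km³/s².
Transfer-ellipse semi-major axis a_t = (r₁ + r₂)/2 = (2.500×10^5 + 2.110×10^6)/2 = 1.180×10^6 km.
The apoapsis of the transfer ellipse is at r = 2.110×10^6 km.
Applying v² = μ(2/r − 1/a_t): v = 4.072 km/s.

v = 4.07 km/s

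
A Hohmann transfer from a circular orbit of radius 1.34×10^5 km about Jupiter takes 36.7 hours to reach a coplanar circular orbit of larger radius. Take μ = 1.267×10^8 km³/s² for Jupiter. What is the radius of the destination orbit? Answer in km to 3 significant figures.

r₂ = 1.08×10^6 km

Transfer time t = 36.7 hours = 1.3212×10^5 s, and t = π√(a_t³/μ).
So a_t = (μ t²/π²)^(1/3) = (1.267×10^8 × (1.3212×10^5)² / π²)^(1/3) = 6.0740×10^5 km.
Since a_t = (r₁ + r₂)/2, r₂ = 2a_t − r₁ = 2×6.0740×10^5 − 1.340×10^5 = 1.0808×10^6 km.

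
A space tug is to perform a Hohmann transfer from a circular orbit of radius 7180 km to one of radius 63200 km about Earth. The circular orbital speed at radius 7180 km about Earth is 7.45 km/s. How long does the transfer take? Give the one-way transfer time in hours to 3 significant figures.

From the circular-orbit relation v² = μ/r at r = 7180 km: μ = v²r = (7.45)² × 7180 = 3.98508×10^5 km³/s².
Semi-major axis of the transfer orbit: a_t = (7180 + 63200)/2 = 35190 km.
Transfer time t = π√(a_t³/μ) = π√((35190)³ / 3.98508×10^5) = 32852 s.
Converting: 32852 s ÷ 3600 s/hour = 9.13 hours.

t = 9.13 hours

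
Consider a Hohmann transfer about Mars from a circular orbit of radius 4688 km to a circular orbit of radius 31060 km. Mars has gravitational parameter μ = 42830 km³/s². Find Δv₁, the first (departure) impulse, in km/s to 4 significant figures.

Transfer-ellipse semi-major axis a_t = (r₁ + r₂)/2 = (4688 + 31060)/2 = 17874 km.
On the circular orbit at r = 4688 km, v_c = √(μ/r) = 3.0226 km/s.
Transfer-orbit speed at the same r (vis-viva, a = a_t): v_t = √[μ(2/r − 1/a_t)] = 3.9845 km/s.
Δv₁ = |v_t − v_c| = |3.9845 − 3.0226| = 0.9619 km/s.

Δv₁ = 0.9619 km/s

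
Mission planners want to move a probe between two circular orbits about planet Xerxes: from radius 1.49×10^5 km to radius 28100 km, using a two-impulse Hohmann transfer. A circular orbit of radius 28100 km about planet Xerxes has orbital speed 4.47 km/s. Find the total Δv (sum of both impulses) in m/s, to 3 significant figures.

From the circular-orbit relation v² = μ/r at r = 28100 km: μ = v²r = (4.47)² × 28100 = 5.61463×10^5 km³/s².
Semi-major axis of the transfer orbit: a_t = (1.490×10^5 + 28100)/2 = 88550 km.
At r₁ the circular-orbit speed is v₁ = √(μ/r₁) = 1.9412 km/s.
Transfer-orbit speed at r₁ (vis-viva): v_a = √[μ(2/r₁ − 1/a_t)] = 1.0935 km/s.
First burn Δv₁ = |v_a − v₁| = 0.8477 km/s.
At r₂, v₂ = √(μ/r₂) = 4.470 km/s.
Transfer-orbit speed at r₂: v_p = √[μ(2/r₂ − 1/a_t)] = 5.798 km/s.
Second burn Δv₂ = |v₂ − v_p| = 1.328 km/s.
Total Δv = Δv₁ + Δv₂ = 2.176 km/s.

Δv = 2180 m/s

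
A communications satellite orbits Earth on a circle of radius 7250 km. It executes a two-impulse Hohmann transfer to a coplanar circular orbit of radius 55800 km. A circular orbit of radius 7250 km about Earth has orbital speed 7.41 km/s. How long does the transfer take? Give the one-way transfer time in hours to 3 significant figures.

From the circular-orbit relation v² = μ/r at r = 7250 km: μ = v²r = (7.41)² × 7250 = 3.98084×10^5 km³/s².
The Hohmann ellipse has a_t = (r₁ + r₂)/2 = 31525 km.
Half the transfer-orbit period gives t = π√(a_t³/μ) = 27870 s.
Converting: 27870 s ÷ 3600 s/hour = 7.74 hours.

t = 7.74 hours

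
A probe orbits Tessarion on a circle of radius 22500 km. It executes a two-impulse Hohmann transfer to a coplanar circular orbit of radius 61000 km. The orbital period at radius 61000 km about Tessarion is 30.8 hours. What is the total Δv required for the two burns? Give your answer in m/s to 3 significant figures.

From Kepler's third law T² = 4π²r³/μ at r = 61000 km, T = 30.8 hours = 30.8 × 3600 s = 1.1088×10^5 s: μ = 4π²r³/T² = 7.28858×10^5 km³/s².
Transfer-ellipse semi-major axis a_t = (r₁ + r₂)/2 = (22500 + 61000)/2 = 41750 km.
At r₁ the circular-orbit speed is v₁ = √(μ/r₁) = 5.692 km/s.
Transfer-orbit speed at r₁ (vis-viva equation): v_p = √[μ(2/r₁ − 1/a_t)] = 6.880 km/s.
First burn Δv₁ = |v_p − v₁| = 1.188 km/s.
Circular speed at r₂: v₂ = √(μ/r₂) = 3.4567 km/s.
Transfer-orbit speed at r₂: v_a = √[μ(2/r₂ − 1/a_t)] = 2.5376 km/s.
Second burn Δv₂ = |v₂ − v_a| = 0.9191 km/s.
Total Δv = Δv₁ + Δv₂ = 2.107 km/s.

Δv = 2110 m/s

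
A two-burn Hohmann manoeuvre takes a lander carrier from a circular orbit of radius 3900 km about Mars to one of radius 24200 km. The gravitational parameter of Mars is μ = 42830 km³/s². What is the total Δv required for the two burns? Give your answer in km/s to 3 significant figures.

Semi-major axis of the transfer orbit: a_t = (3900 + 24200)/2 = 14050 km.
At r₁ the circular-orbit speed is v₁ = √(μ/r₁) = 3.3139 km/s.
Transfer-orbit speed at r₁ (vis-viva): v_p = √[μ(2/r₁ − 1/a_t)] = 4.3492 km/s.
First burn Δv₁ = |v_p − v₁| = 1.0353 km/s.
Circular speed at r₂: v₂ = √(μ/r₂) = 1.33035 km/s.
Transfer-orbit speed at r₂: v_a = √[μ(2/r₂ − 1/a_t)] = 0.700907 km/s.
Second burn Δv₂ = |v₂ − v_a| = 0.62944 km/s.
Δv = Δv₁ + Δv₂ = 1.0353 + 0.62944 = 1.665 km/s.

Δv = 1.66 km/s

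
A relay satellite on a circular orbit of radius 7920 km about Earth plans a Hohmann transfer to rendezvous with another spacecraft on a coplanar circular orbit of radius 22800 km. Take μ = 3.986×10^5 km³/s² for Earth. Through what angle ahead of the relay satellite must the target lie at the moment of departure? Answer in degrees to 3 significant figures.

φ = 80.5°

Transfer-ellipse semi-major axis a_t = (r₁ + r₂)/2 = (7920 + 22800)/2 = 15360 km.
Transfer time t = π√(a_t³/μ) = 9472.57 s.
The target's mean motion on its circular orbit is ω₂ = √(μ/r₂³) = 1.83386×10^-4 rad/s.
Angle swept by the target during transfer: ω₂·t = 1.7371 rad = 99.53°.
The relay satellite traverses 180° on the transfer ellipse, so the target must lead by 180° − 99.53° = 80.5°.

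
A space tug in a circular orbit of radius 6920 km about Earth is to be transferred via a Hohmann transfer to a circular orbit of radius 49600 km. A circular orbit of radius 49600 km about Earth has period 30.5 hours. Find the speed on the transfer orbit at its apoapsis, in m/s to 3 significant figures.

v = 1400 m/s

From Kepler's third law T² = 4π²r³/μ at r = 49600 km, T = 30.5 hours = 30.5 × 3600 s = 1.098×10^5 s: μ = 4π²r³/T² = 3.99577×10^5 km³/s².
Transfer-ellipse semi-major axis a_t = (r₁ + r₂)/2 = (6920 + 49600)/2 = 28260 km.
The apoapsis of the transfer ellipse is at r = 49600 km.
From the vis-viva equation, v = √[μ(2/r − 1/a_t)] = 1.405 km/s.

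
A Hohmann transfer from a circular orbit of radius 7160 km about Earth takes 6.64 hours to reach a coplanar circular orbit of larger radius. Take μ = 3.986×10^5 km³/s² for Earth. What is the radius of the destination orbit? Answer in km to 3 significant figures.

r₂ = 49800 km

Transfer time t = 6.64 hours = 23904 s, and t = π√(a_t³/μ).
So a_t = (μ t²/π²)^(1/3) = (3.986×10^5 × (23904)² / π²)^(1/3) = 28470 km.
Since a_t = (r₁ + r₂)/2, r₂ = 2a_t − r₁ = 2×28470 − 7160 = 49780 km.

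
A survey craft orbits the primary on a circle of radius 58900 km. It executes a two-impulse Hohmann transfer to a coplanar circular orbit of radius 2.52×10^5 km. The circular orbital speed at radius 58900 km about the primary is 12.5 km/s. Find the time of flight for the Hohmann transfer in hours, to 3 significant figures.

t = 17.6 hours

From the circular-orbit relation v² = μ/r at r = 58900 km: μ = v²r = (12.5)² × 58900 = 9.20312×10^6 km³/s².
Transfer-ellipse semi-major axis a_t = (r₁ + r₂)/2 = (58900 + 2.520×10^5)/2 = 1.5545×10^5 km.
Half the transfer-orbit period gives t = π√(a_t³/μ) = 63470 s.
Converting: 63470 s ÷ 3600 s/hour = 17.6 hours.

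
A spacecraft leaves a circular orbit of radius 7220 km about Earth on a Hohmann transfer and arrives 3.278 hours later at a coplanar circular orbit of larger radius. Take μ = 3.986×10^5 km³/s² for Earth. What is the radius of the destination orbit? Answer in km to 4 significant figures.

r₂ = 28350 km

Transfer time t = 3.278 hours = 11800.8 s, and t = π√(a_t³/μ).
So a_t = (μ t²/π²)^(1/3) = (3.986×10^5 × (11800.8)² / π²)^(1/3) = 17784 km.
Since a_t = (r₁ + r₂)/2, r₂ = 2a_t − r₁ = 2×17784 − 7220 = 28348 km.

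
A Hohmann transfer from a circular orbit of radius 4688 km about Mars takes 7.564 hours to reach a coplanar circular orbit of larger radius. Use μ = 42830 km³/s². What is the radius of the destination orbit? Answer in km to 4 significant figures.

Transfer time t = 7.564 hours = 27230.4 s, and t = π√(a_t³/μ).
So a_t = (μ t²/π²)^(1/3) = (42830 × (27230.4)² / π²)^(1/3) = 14763 km.
Since a_t = (r₁ + r₂)/2, r₂ = 2a_t − r₁ = 2×14763 − 4688 = 24838 km.

r₂ = 24840 km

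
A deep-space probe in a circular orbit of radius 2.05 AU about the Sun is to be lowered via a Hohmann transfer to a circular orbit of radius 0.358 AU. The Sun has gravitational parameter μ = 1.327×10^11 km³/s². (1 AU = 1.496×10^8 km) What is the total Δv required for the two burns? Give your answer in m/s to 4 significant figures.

Δv = 24630 m/s

In km: r₁ = 2.05 × 1.496×10^8 = 3.0668×10^8 km; r₂ = 0.358 × 1.496×10^8 = 5.35568×10^7 km.
Transfer-ellipse semi-major axis a_t = (r₁ + r₂)/2 = (3.0668×10^8 + 5.35568×10^7)/2 = 1.801184×10^8 km.
Circular speed at r₁: v₁ = √(μ/r₁) = √(1.327×10^11/3.0668×10^8) = 20.8014 km/s.
Transfer-orbit speed at r₁ (vis-viva): v_a = √[μ(2/r₁ − 1/a_t)] = 11.3428 km/s.
First burn Δv₁ = |v_a − v₁| = 9.459 km/s.
Circular speed at r₂: v₂ = √(μ/r₂) = 49.78 km/s.
Transfer-orbit speed at r₂: v_p = √[μ(2/r₂ − 1/a_t)] = 64.95 km/s.
Second burn Δv₂ = |v₂ − v_p| = 15.17 km/s.
Δv = Δv₁ + Δv₂ = 9.459 + 15.17 = 24.63 km/s.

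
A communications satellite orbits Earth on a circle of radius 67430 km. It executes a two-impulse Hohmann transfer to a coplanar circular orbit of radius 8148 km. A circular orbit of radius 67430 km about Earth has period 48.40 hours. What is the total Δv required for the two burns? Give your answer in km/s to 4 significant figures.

Δv = 3.651 km/s

From Kepler's third law T² = 4π²r³/μ at r = 67430 km, T = 48.40 hours = 48.40 × 3600 s = 1.7424×10^5 s: μ = 4π²r³/T² = 3.98679×10^5 km³/s².
Transfer-ellipse semi-major axis a_t = (r₁ + r₂)/2 = (67430 + 8148)/2 = 37789 km.
Circular speed at r₁: v₁ = √(μ/r₁) = √(3.98679×10^5/67430) = 2.43156 km/s.
On the transfer ellipse at r₁, vis-viva gives v_a = √[μ(2/r₁ − 1/a_t)] = 1.12909 km/s.
First burn Δv₁ = |v_a − v₁| = 1.302 km/s.
Circular speed at r₂: v₂ = √(μ/r₂) = 6.995 km/s.
Transfer-orbit speed at r₂: v_p = √[μ(2/r₂ − 1/a_t)] = 9.344 km/s.
Second burn Δv₂ = |v₂ − v_p| = 2.349 km/s.
Δv = Δv₁ + Δv₂ = 1.302 + 2.349 = 3.651 km/s.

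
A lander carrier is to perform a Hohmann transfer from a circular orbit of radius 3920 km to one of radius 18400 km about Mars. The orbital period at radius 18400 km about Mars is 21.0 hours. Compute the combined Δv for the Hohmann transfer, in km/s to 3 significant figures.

From Kepler's third law T² = 4π²r³/μ at r = 18400 km, T = 21.0 hours = 21.0 × 3600 s = 75600 s: μ = 4π²r³/T² = 43029.8 km³/s².
The Hohmann ellipse has a_t = (r₁ + r₂)/2 = 11160 km.
At r₁ the circular-orbit speed is v₁ = √(μ/r₁) = 3.313155 km/s.
On the transfer ellipse at r₁, vis-viva gives v_p = √[μ(2/r₁ − 1/a_t)] = 4.254207 km/s.
First burn Δv₁ = |v_p − v₁| = 0.9411 km/s.
At r₂, v₂ = √(μ/r₂) = 1.5292 km/s.
Transfer-orbit speed at r₂: v_a = √[μ(2/r₂ − 1/a_t)] = 0.90633 km/s.
Second burn Δv₂ = |v₂ − v_a| = 0.6229 km/s.
Total Δv = Δv₁ + Δv₂ = 1.564 km/s.

Δv = 1.56 km/s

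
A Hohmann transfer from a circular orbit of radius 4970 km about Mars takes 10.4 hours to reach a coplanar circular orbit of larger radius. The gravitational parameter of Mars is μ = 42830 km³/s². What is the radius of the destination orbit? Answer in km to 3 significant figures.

Transfer time t = 10.4 hours = 37440 s, and t = π√(a_t³/μ).
So a_t = (μ t²/π²)^(1/3) = (42830 × (37440)² / π²)^(1/3) = 18255 km.
Since a_t = (r₁ + r₂)/2, r₂ = 2a_t − r₁ = 2×18255 − 4970 = 31540 km.

r₂ = 31500 km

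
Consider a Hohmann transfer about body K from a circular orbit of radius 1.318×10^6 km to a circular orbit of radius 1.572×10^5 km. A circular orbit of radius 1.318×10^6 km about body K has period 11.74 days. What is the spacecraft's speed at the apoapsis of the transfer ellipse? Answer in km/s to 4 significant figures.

From Kepler's third law T² = 4π²r³/μ at r = 1.318×10^6 km, T = 11.74 days = 11.74 × 86400 s = 1.014336×10^6 s: μ = 4π²r³/T² = 8.78501×10^7 km³/s².
Semi-major axis of the transfer orbit: a_t = (1.318×10^6 + 1.572×10^5)/2 = 7.376×10^5 km.
The apoapsis of the transfer ellipse is at r = 1.318×10^6 km.
From the vis-viva equation, v = √[μ(2/r − 1/a_t)] = 3.769 km/s.

v = 3.769 km/s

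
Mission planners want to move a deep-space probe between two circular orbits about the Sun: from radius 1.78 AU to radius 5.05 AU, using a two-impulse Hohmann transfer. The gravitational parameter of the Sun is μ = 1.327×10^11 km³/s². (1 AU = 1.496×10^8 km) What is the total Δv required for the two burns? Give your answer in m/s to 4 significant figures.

In km: r₁ = 1.78 × 1.496×10^8 = 2.66288×10^8 km; r₂ = 5.05 × 1.496×10^8 = 7.5548×10^8 km.
Semi-major axis of the transfer orbit: a_t = (2.66288×10^8 + 7.5548×10^8)/2 = 5.10884×10^8 km.
Circular speed at r₁: v₁ = √(μ/r₁) = √(1.327×10^11/2.66288×10^8) = 22.323 km/s.
Transfer-orbit speed at r₁ (v² = μ(2/r − 1/a)): v_p = √[μ(2/r₁ − 1/a_t)] = 27.146 km/s.
First burn Δv₁ = |v_p − v₁| = 4.823 km/s.
Circular speed at r₂: v₂ = √(μ/r₂) = 13.253 km/s.
Transfer-orbit speed at r₂: v_a = √[μ(2/r₂ − 1/a_t)] = 9.5684 km/s.
Second burn Δv₂ = |v₂ − v_a| = 3.685 km/s.
Total Δv = Δv₁ + Δv₂ = 8.508 km/s.

Δv = 8508 m/s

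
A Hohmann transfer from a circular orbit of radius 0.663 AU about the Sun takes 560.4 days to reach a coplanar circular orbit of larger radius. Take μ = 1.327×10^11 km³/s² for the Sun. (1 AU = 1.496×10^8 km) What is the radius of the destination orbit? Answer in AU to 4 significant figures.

r₂ = 3.560 AU

In km: r₁ = 0.663 × 1.496×10^8 = 9.91848×10^7 km.
Transfer time t = 560.4 days = 4.841856×10^7 s, and t = π√(a_t³/μ).
So a_t = (μ t²/π²)^(1/3) = (1.327×10^11 × (4.841856×10^7)² / π²)^(1/3) = 3.1589×10^8 km.
Since a_t = (r₁ + r₂)/2, r₂ = 2a_t − r₁ = 2×3.1589×10^8 − 9.91848×10^7 = 5.325952×10^8 km.
In AU: r₂ = 5.325952×10^8 / 1.496×10^8 = 3.560 AU.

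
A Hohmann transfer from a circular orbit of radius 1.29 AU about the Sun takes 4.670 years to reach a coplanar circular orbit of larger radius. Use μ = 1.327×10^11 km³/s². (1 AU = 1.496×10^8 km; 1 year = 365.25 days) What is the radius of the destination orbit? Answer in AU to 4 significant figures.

r₂ = 7.580 AU

In km: r₁ = 1.29 × 1.496×10^8 = 1.92984×10^8 km.
Transfer time t = 4.670 years × 365.25 × 86400 s = 1.47373992×10^8 s, and t = π√(a_t³/μ).
So a_t = (μ t²/π²)^(1/3) = (1.327×10^11 × (1.47373992×10^8)² / π²)^(1/3) = 6.6344×10^8 km.
Since a_t = (r₁ + r₂)/2, r₂ = 2a_t − r₁ = 2×6.6344×10^8 − 1.92984×10^8 = 1.133896×10^9 km.
In AU: r₂ = 1.133896×10^9 / 1.496×10^8 = 7.580 AU.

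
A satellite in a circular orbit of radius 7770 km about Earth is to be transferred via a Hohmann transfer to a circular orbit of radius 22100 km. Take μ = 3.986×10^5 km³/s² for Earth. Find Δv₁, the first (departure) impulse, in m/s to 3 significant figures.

Δv₁ = 1550 m/s

Transfer-ellipse semi-major axis a_t = (r₁ + r₂)/2 = (7770 + 22100)/2 = 14935 km.
On the circular orbit at r = 7770 km, v_c = √(μ/r) = 7.1624 km/s.
Vis-viva on the transfer ellipse at r = 7770 km gives v_t = √[μ(2/r − 1/a_t)] = 8.7127 km/s.
Δv₁ = |v_t − v_c| = |8.7127 − 7.1624| = 1.550 km/s.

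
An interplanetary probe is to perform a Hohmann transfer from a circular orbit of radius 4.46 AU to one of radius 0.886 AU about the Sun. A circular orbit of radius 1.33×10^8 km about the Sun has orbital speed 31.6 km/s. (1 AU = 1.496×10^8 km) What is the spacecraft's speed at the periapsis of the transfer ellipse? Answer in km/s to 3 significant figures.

From the circular-orbit relation v² = μ/r at r = 1.33×10^8 km: μ = v²r = (31.6)² × 1.33×10^8 = 1.32808×10^11 km³/s².
In km: r₁ = 4.46 × 1.496×10^8 = 6.67216×10^8 km; r₂ = 0.886 × 1.496×10^8 = 1.325456×10^8 km.
Semi-major axis of the transfer orbit: a_t = (6.67216×10^8 + 1.325456×10^8)/2 = 3.998808×10^8 km.
At periapsis, r = 1.325456×10^8 km.
Applying v² = μ(2/r − 1/a_t): v = 40.89 km/s.

v = 40.9 km/s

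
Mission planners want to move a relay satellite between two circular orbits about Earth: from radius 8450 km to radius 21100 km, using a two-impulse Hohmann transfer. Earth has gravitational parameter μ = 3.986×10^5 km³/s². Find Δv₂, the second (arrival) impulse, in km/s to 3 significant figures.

Δv₂ = 1.06 km/s

Semi-major axis of the transfer orbit: a_t = (8450 + 21100)/2 = 14775 km.
Circular speed at r = 21100 km: v_c = √(μ/r) = 4.346 km/s.
Vis-viva on the transfer ellipse at r = 21100 km gives v_t = √[μ(2/r − 1/a_t)] = 3.287 km/s.
Δv₂ = |v_t − v_c| = |3.287 − 4.346| = 1.059 km/s.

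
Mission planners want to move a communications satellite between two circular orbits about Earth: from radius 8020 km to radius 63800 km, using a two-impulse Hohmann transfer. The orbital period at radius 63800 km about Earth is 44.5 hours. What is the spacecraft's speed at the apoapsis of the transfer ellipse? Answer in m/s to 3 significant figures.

From Kepler's third law T² = 4π²r³/μ at r = 63800 km, T = 44.5 hours = 44.5 × 3600 s = 1.602×10^5 s: μ = 4π²r³/T² = 3.99482×10^5 km³/s².
Transfer-ellipse semi-major axis a_t = (r₁ + r₂)/2 = (8020 + 63800)/2 = 35910 km.
The apoapsis of the transfer ellipse is at r = 63800 km.
Vis-viva: v = √[μ(2/r − 1/a_t)] = √[3.99482×10^5 × (2/63800 − 1/35910)] = 1.183 km/s.

v = 1180 m/s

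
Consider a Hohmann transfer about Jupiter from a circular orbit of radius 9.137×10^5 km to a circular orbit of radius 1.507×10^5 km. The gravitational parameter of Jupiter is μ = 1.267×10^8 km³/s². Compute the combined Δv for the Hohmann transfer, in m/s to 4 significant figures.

Δv = 14510 m/s

The Hohmann ellipse has a_t = (r₁ + r₂)/2 = 5.322×10^5 km.
At r₁ the circular-orbit speed is v₁ = √(μ/r₁) = 11.7757 km/s.
On the transfer ellipse at r₁, vis-viva gives v_a = √[μ(2/r₁ − 1/a_t)] = 6.26622 km/s.
First burn Δv₁ = |v_a − v₁| = 5.509 km/s.
Circular speed at r₂: v₂ = √(μ/r₂) = 28.9956 km/s.
Transfer-orbit speed at r₂: v_p = √[μ(2/r₂ − 1/a_t)] = 37.9923 km/s.
Second burn Δv₂ = |v₂ − v_p| = 8.997 km/s.
Total Δv = Δv₁ + Δv₂ = 14.51 km/s.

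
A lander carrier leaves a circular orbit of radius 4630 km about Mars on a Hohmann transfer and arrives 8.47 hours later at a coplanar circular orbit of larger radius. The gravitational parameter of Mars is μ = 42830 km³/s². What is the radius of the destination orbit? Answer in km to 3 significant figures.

r₂ = 27200 km

Transfer time t = 8.47 hours = 30492 s, and t = π√(a_t³/μ).
So a_t = (μ t²/π²)^(1/3) = (42830 × (30492)² / π²)^(1/3) = 15920 km.
Since a_t = (r₁ + r₂)/2, r₂ = 2a_t − r₁ = 2×15920 − 4630 = 27210 km.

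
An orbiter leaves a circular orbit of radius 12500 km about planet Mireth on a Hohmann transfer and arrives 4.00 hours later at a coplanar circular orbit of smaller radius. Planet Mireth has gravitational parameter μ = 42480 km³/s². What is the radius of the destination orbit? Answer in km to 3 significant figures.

r₂ = 6760 km

Transfer time t = 4.00 hours = 14400 s, and t = π√(a_t³/μ).
So a_t = (μ t²/π²)^(1/3) = (42480 × (14400)² / π²)^(1/3) = 9628.0 km.
Since a_t = (r₁ + r₂)/2, r₂ = 2a_t − r₁ = 2×9628.0 − 12500 = 6756 km.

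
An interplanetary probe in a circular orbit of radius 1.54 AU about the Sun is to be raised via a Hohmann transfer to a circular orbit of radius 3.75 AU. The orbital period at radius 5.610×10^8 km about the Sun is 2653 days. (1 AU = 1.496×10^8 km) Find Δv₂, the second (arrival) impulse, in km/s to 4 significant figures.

From Kepler's third law T² = 4π²r³/μ at r = 5.610×10^8 km, T = 2653 days = 2653 × 86400 s = 2.292192×10^8 s: μ = 4π²r³/T² = 1.32662×10^11 km³/s².
In km: r₁ = 1.54 × 1.496×10^8 = 2.30384×10^8 km; r₂ = 3.75 × 1.496×10^8 = 5.610×10^8 km.
Transfer-ellipse semi-major axis a_t = (r₁ + r₂)/2 = (2.30384×10^8 + 5.610×10^8)/2 = 3.95692×10^8 km.
Circular speed at r = 5.610×10^8 km: v_c = √(μ/r) = 15.378 km/s.
Transfer-orbit speed at the same r (vis-viva, a = a_t): v_t = √[μ(2/r − 1/a_t)] = 11.734 km/s.
Δv₂ = |v_t − v_c| = |11.734 − 15.378| = 3.644 km/s.

Δv₂ = 3.644 km/s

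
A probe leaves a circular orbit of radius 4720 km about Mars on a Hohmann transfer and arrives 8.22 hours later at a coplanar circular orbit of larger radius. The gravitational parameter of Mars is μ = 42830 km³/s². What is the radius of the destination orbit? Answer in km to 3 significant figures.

Transfer time t = 8.22 hours = 29592 s, and t = π√(a_t³/μ).
So a_t = (μ t²/π²)^(1/3) = (42830 × (29592)² / π²)^(1/3) = 15605 km.
Since a_t = (r₁ + r₂)/2, r₂ = 2a_t − r₁ = 2×15605 − 4720 = 26490 km.

r₂ = 26500 km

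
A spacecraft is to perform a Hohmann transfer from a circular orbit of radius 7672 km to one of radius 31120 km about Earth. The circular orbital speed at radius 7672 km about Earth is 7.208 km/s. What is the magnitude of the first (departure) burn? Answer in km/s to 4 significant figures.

Δv₁ = 1.922 km/s

From the circular-orbit relation v² = μ/r at r = 7672 km: μ = v²r = (7.208)² × 7672 = 3.98601×10^5 km³/s².
The Hohmann ellipse has a_t = (r₁ + r₂)/2 = 19396 km.
On the circular orbit at r = 7672 km, v_c = √(μ/r) = 7.208 km/s.
Transfer-orbit speed at the same r (vis-viva, a = a_t): v_t = √[μ(2/r − 1/a_t)] = 9.130 km/s.
Δv₁ = |v_t − v_c| = |9.130 − 7.208| = 1.922 km/s.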